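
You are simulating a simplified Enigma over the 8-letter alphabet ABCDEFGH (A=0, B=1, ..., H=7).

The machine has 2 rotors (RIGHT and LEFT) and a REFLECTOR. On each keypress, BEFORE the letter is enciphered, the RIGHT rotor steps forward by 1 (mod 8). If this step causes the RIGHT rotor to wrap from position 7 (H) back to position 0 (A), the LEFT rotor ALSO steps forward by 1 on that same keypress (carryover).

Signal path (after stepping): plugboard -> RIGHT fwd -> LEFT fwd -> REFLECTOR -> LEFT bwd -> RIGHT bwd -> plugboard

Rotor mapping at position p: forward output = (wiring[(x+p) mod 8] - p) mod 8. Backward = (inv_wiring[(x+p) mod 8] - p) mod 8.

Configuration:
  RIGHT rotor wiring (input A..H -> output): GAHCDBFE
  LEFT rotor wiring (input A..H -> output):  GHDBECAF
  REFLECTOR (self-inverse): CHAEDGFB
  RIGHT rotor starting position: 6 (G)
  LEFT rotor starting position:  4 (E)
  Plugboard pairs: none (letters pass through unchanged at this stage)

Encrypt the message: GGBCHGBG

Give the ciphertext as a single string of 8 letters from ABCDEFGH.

Char 1 ('G'): step: R->7, L=4; G->plug->G->R->C->L->E->refl->D->L'->F->R'->A->plug->A
Char 2 ('G'): step: R->0, L->5 (L advanced); G->plug->G->R->F->L->G->refl->F->L'->A->R'->B->plug->B
Char 3 ('B'): step: R->1, L=5; B->plug->B->R->G->L->E->refl->D->L'->B->R'->C->plug->C
Char 4 ('C'): step: R->2, L=5; C->plug->C->R->B->L->D->refl->E->L'->G->R'->H->plug->H
Char 5 ('H'): step: R->3, L=5; H->plug->H->R->E->L->C->refl->A->L'->C->R'->D->plug->D
Char 6 ('G'): step: R->4, L=5; G->plug->G->R->D->L->B->refl->H->L'->H->R'->A->plug->A
Char 7 ('B'): step: R->5, L=5; B->plug->B->R->A->L->F->refl->G->L'->F->R'->G->plug->G
Char 8 ('G'): step: R->6, L=5; G->plug->G->R->F->L->G->refl->F->L'->A->R'->C->plug->C

Answer: ABCHDAGC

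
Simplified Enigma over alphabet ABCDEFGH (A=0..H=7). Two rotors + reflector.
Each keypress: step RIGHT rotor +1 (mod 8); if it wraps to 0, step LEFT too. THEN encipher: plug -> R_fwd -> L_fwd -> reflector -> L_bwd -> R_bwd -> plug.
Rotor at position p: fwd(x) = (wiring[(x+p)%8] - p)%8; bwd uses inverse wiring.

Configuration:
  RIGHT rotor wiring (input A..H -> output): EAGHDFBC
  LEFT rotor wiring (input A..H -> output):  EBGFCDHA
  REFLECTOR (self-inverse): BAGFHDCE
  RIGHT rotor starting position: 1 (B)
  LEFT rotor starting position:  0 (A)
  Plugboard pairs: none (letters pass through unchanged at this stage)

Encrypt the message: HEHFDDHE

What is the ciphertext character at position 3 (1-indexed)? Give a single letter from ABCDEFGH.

Char 1 ('H'): step: R->2, L=0; H->plug->H->R->G->L->H->refl->E->L'->A->R'->F->plug->F
Char 2 ('E'): step: R->3, L=0; E->plug->E->R->H->L->A->refl->B->L'->B->R'->F->plug->F
Char 3 ('H'): step: R->4, L=0; H->plug->H->R->D->L->F->refl->D->L'->F->R'->C->plug->C

C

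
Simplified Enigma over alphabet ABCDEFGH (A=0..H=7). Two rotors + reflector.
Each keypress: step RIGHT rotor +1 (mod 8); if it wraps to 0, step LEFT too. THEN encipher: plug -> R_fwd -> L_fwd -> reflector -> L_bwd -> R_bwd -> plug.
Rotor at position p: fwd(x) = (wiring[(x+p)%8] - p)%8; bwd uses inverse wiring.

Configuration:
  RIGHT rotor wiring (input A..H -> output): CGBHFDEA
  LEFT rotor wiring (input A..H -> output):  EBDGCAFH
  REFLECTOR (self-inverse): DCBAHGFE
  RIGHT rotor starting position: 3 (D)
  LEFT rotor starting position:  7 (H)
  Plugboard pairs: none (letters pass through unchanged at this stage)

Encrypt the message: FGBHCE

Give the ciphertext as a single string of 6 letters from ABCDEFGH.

Char 1 ('F'): step: R->4, L=7; F->plug->F->R->C->L->C->refl->B->L'->G->R'->E->plug->E
Char 2 ('G'): step: R->5, L=7; G->plug->G->R->C->L->C->refl->B->L'->G->R'->A->plug->A
Char 3 ('B'): step: R->6, L=7; B->plug->B->R->C->L->C->refl->B->L'->G->R'->A->plug->A
Char 4 ('H'): step: R->7, L=7; H->plug->H->R->F->L->D->refl->A->L'->A->R'->E->plug->E
Char 5 ('C'): step: R->0, L->0 (L advanced); C->plug->C->R->B->L->B->refl->C->L'->E->R'->G->plug->G
Char 6 ('E'): step: R->1, L=0; E->plug->E->R->C->L->D->refl->A->L'->F->R'->A->plug->A

Answer: EAAEGA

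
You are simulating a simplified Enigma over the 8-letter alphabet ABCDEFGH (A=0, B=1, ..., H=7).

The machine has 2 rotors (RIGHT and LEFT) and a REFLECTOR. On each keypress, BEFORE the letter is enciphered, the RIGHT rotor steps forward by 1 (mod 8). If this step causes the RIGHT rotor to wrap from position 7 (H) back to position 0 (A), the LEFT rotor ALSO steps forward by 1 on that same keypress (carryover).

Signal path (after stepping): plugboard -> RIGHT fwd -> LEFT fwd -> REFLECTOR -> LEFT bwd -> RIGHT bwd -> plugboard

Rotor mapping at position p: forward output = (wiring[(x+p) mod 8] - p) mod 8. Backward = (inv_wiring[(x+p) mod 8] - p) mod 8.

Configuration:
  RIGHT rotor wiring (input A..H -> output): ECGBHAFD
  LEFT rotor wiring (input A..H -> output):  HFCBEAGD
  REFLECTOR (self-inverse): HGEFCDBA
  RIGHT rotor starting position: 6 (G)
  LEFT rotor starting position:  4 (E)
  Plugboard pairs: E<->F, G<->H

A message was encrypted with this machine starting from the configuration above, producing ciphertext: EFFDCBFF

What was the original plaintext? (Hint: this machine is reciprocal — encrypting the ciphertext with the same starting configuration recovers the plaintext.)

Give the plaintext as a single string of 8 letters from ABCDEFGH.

Char 1 ('E'): step: R->7, L=4; E->plug->F->R->A->L->A->refl->H->L'->D->R'->C->plug->C
Char 2 ('F'): step: R->0, L->5 (L advanced); F->plug->E->R->H->L->H->refl->A->L'->E->R'->A->plug->A
Char 3 ('F'): step: R->1, L=5; F->plug->E->R->H->L->H->refl->A->L'->E->R'->F->plug->E
Char 4 ('D'): step: R->2, L=5; D->plug->D->R->G->L->E->refl->C->L'->D->R'->E->plug->F
Char 5 ('C'): step: R->3, L=5; C->plug->C->R->F->L->F->refl->D->L'->A->R'->E->plug->F
Char 6 ('B'): step: R->4, L=5; B->plug->B->R->E->L->A->refl->H->L'->H->R'->D->plug->D
Char 7 ('F'): step: R->5, L=5; F->plug->E->R->F->L->F->refl->D->L'->A->R'->B->plug->B
Char 8 ('F'): step: R->6, L=5; F->plug->E->R->A->L->D->refl->F->L'->F->R'->B->plug->B

Answer: CAEFFDBB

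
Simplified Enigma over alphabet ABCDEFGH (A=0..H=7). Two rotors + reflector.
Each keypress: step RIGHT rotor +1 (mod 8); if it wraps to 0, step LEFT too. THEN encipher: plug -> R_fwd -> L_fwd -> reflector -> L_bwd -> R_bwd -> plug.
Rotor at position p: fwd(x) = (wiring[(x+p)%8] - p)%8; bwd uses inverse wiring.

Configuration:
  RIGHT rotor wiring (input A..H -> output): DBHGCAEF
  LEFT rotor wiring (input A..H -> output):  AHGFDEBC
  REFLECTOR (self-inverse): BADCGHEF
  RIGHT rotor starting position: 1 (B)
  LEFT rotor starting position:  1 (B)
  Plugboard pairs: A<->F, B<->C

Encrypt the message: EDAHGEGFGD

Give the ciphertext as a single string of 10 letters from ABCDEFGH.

Answer: BCFDDGBCAF

Derivation:
Char 1 ('E'): step: R->2, L=1; E->plug->E->R->C->L->E->refl->G->L'->A->R'->C->plug->B
Char 2 ('D'): step: R->3, L=1; D->plug->D->R->B->L->F->refl->H->L'->H->R'->B->plug->C
Char 3 ('A'): step: R->4, L=1; A->plug->F->R->F->L->A->refl->B->L'->G->R'->A->plug->F
Char 4 ('H'): step: R->5, L=1; H->plug->H->R->F->L->A->refl->B->L'->G->R'->D->plug->D
Char 5 ('G'): step: R->6, L=1; G->plug->G->R->E->L->D->refl->C->L'->D->R'->D->plug->D
Char 6 ('E'): step: R->7, L=1; E->plug->E->R->H->L->H->refl->F->L'->B->R'->G->plug->G
Char 7 ('G'): step: R->0, L->2 (L advanced); G->plug->G->R->E->L->H->refl->F->L'->H->R'->C->plug->B
Char 8 ('F'): step: R->1, L=2; F->plug->A->R->A->L->E->refl->G->L'->G->R'->B->plug->C
Char 9 ('G'): step: R->2, L=2; G->plug->G->R->B->L->D->refl->C->L'->D->R'->F->plug->A
Char 10 ('D'): step: R->3, L=2; D->plug->D->R->B->L->D->refl->C->L'->D->R'->A->plug->F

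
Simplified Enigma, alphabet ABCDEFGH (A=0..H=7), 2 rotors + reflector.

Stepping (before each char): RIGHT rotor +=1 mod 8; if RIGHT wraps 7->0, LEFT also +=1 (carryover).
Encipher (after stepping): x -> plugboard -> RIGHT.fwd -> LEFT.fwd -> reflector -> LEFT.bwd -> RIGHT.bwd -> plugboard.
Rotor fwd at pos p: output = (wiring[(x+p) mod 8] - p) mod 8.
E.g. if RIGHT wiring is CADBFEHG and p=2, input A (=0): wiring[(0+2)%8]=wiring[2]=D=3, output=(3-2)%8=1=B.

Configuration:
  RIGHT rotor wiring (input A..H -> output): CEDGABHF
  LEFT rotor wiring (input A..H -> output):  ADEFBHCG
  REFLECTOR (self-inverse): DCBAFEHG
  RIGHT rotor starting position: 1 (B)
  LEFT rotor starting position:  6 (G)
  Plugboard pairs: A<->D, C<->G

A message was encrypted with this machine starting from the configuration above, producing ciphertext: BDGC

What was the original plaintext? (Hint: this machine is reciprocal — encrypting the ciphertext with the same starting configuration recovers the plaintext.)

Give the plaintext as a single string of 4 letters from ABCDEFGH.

Char 1 ('B'): step: R->2, L=6; B->plug->B->R->E->L->G->refl->H->L'->F->R'->E->plug->E
Char 2 ('D'): step: R->3, L=6; D->plug->A->R->D->L->F->refl->E->L'->A->R'->H->plug->H
Char 3 ('G'): step: R->4, L=6; G->plug->C->R->D->L->F->refl->E->L'->A->R'->F->plug->F
Char 4 ('C'): step: R->5, L=6; C->plug->G->R->B->L->A->refl->D->L'->G->R'->F->plug->F

Answer: EHFF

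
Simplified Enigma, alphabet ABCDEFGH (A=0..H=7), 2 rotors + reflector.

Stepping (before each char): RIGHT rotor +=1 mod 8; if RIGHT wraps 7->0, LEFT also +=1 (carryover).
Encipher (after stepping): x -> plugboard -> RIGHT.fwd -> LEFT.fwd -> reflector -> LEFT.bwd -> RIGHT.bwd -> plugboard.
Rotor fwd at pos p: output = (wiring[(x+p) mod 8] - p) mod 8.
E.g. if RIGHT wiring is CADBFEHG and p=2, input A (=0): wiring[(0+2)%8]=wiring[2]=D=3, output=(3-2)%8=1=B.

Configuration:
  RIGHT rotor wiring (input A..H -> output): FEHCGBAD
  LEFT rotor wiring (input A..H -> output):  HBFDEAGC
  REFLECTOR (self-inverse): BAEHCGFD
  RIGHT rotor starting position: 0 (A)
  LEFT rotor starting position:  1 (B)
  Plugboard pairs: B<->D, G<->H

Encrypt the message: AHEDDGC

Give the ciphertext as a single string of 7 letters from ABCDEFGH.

Char 1 ('A'): step: R->1, L=1; A->plug->A->R->D->L->D->refl->H->L'->E->R'->H->plug->G
Char 2 ('H'): step: R->2, L=1; H->plug->G->R->D->L->D->refl->H->L'->E->R'->C->plug->C
Char 3 ('E'): step: R->3, L=1; E->plug->E->R->A->L->A->refl->B->L'->G->R'->C->plug->C
Char 4 ('D'): step: R->4, L=1; D->plug->B->R->F->L->F->refl->G->L'->H->R'->D->plug->B
Char 5 ('D'): step: R->5, L=1; D->plug->B->R->D->L->D->refl->H->L'->E->R'->A->plug->A
Char 6 ('G'): step: R->6, L=1; G->plug->H->R->D->L->D->refl->H->L'->E->R'->F->plug->F
Char 7 ('C'): step: R->7, L=1; C->plug->C->R->F->L->F->refl->G->L'->H->R'->F->plug->F

Answer: GCCBAFF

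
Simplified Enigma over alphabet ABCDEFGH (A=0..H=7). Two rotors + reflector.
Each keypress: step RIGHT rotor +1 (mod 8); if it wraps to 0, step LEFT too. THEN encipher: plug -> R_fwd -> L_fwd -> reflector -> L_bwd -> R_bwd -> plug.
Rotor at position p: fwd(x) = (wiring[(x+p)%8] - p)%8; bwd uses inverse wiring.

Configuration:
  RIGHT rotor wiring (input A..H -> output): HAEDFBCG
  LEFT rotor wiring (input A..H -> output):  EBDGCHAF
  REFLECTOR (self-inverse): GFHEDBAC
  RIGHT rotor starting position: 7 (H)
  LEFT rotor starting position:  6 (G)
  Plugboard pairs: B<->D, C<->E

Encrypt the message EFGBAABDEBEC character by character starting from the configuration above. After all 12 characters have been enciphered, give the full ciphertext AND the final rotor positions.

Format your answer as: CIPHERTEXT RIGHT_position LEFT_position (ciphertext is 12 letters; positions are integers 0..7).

Char 1 ('E'): step: R->0, L->7 (L advanced); E->plug->C->R->E->L->H->refl->C->L'->C->R'->G->plug->G
Char 2 ('F'): step: R->1, L=7; F->plug->F->R->B->L->F->refl->B->L'->H->R'->A->plug->A
Char 3 ('G'): step: R->2, L=7; G->plug->G->R->F->L->D->refl->E->L'->D->R'->C->plug->E
Char 4 ('B'): step: R->3, L=7; B->plug->D->R->H->L->B->refl->F->L'->B->R'->H->plug->H
Char 5 ('A'): step: R->4, L=7; A->plug->A->R->B->L->F->refl->B->L'->H->R'->H->plug->H
Char 6 ('A'): step: R->5, L=7; A->plug->A->R->E->L->H->refl->C->L'->C->R'->D->plug->B
Char 7 ('B'): step: R->6, L=7; B->plug->D->R->C->L->C->refl->H->L'->E->R'->A->plug->A
Char 8 ('D'): step: R->7, L=7; D->plug->B->R->A->L->G->refl->A->L'->G->R'->F->plug->F
Char 9 ('E'): step: R->0, L->0 (L advanced); E->plug->C->R->E->L->C->refl->H->L'->F->R'->E->plug->C
Char 10 ('B'): step: R->1, L=0; B->plug->D->R->E->L->C->refl->H->L'->F->R'->G->plug->G
Char 11 ('E'): step: R->2, L=0; E->plug->C->R->D->L->G->refl->A->L'->G->R'->H->plug->H
Char 12 ('C'): step: R->3, L=0; C->plug->E->R->D->L->G->refl->A->L'->G->R'->C->plug->E
Final: ciphertext=GAEHHBAFCGHE, RIGHT=3, LEFT=0

Answer: GAEHHBAFCGHE 3 0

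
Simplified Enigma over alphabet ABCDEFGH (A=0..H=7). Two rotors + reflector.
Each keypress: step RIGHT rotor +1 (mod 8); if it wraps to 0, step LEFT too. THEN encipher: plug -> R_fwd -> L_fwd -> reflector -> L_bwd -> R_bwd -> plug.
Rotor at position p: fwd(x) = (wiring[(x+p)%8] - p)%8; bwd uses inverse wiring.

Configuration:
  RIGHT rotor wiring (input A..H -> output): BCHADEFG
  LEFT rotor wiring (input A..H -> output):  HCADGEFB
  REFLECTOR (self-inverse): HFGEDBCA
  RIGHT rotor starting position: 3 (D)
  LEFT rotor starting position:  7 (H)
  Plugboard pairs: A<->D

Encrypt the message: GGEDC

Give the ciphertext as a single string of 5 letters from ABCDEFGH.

Answer: FHGAH

Derivation:
Char 1 ('G'): step: R->4, L=7; G->plug->G->R->D->L->B->refl->F->L'->G->R'->F->plug->F
Char 2 ('G'): step: R->5, L=7; G->plug->G->R->D->L->B->refl->F->L'->G->R'->H->plug->H
Char 3 ('E'): step: R->6, L=7; E->plug->E->R->B->L->A->refl->H->L'->F->R'->G->plug->G
Char 4 ('D'): step: R->7, L=7; D->plug->A->R->H->L->G->refl->C->L'->A->R'->D->plug->A
Char 5 ('C'): step: R->0, L->0 (L advanced); C->plug->C->R->H->L->B->refl->F->L'->G->R'->H->plug->H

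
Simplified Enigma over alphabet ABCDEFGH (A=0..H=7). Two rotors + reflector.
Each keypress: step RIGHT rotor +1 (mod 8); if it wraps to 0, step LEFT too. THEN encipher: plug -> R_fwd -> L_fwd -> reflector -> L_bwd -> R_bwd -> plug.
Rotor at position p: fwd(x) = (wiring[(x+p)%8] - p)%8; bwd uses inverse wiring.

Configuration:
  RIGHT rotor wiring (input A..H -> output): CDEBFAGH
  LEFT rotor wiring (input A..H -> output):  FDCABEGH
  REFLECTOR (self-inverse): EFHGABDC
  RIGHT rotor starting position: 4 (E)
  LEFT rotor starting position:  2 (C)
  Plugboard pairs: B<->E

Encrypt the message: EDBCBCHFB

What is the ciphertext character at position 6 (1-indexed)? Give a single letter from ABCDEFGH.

Char 1 ('E'): step: R->5, L=2; E->plug->B->R->B->L->G->refl->D->L'->G->R'->E->plug->B
Char 2 ('D'): step: R->6, L=2; D->plug->D->R->F->L->F->refl->B->L'->H->R'->G->plug->G
Char 3 ('B'): step: R->7, L=2; B->plug->E->R->C->L->H->refl->C->L'->D->R'->B->plug->E
Char 4 ('C'): step: R->0, L->3 (L advanced); C->plug->C->R->E->L->E->refl->A->L'->G->R'->G->plug->G
Char 5 ('B'): step: R->1, L=3; B->plug->E->R->H->L->H->refl->C->L'->F->R'->F->plug->F
Char 6 ('C'): step: R->2, L=3; C->plug->C->R->D->L->D->refl->G->L'->B->R'->H->plug->H

H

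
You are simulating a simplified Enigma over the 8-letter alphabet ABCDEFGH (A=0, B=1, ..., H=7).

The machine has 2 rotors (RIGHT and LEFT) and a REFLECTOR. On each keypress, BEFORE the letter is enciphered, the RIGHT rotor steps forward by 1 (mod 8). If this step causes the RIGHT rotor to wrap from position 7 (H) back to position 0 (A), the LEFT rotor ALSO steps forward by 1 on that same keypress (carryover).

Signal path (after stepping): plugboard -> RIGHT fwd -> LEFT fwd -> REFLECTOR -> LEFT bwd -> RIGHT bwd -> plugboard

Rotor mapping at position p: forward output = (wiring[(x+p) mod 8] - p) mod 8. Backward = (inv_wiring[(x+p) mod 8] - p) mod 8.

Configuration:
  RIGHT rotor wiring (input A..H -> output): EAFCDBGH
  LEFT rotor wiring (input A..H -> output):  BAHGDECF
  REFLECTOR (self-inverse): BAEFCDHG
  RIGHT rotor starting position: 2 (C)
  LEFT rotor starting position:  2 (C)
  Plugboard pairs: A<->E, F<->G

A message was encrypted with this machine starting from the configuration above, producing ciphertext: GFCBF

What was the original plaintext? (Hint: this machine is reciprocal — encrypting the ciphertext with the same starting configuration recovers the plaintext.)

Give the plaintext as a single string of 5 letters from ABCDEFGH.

Char 1 ('G'): step: R->3, L=2; G->plug->F->R->B->L->E->refl->C->L'->D->R'->D->plug->D
Char 2 ('F'): step: R->4, L=2; F->plug->G->R->B->L->E->refl->C->L'->D->R'->D->plug->D
Char 3 ('C'): step: R->5, L=2; C->plug->C->R->C->L->B->refl->A->L'->E->R'->A->plug->E
Char 4 ('B'): step: R->6, L=2; B->plug->B->R->B->L->E->refl->C->L'->D->R'->H->plug->H
Char 5 ('F'): step: R->7, L=2; F->plug->G->R->C->L->B->refl->A->L'->E->R'->F->plug->G

Answer: DDEHG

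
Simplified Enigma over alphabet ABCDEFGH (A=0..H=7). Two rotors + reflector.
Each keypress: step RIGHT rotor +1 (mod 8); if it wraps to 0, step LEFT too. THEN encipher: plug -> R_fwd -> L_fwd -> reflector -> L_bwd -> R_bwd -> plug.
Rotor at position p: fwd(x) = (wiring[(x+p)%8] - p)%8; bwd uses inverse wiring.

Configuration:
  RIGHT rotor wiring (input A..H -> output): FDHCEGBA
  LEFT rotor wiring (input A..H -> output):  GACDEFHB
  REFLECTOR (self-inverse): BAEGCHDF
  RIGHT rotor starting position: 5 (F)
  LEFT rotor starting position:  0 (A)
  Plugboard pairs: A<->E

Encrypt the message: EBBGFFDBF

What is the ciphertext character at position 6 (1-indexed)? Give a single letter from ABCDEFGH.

Char 1 ('E'): step: R->6, L=0; E->plug->A->R->D->L->D->refl->G->L'->A->R'->H->plug->H
Char 2 ('B'): step: R->7, L=0; B->plug->B->R->G->L->H->refl->F->L'->F->R'->F->plug->F
Char 3 ('B'): step: R->0, L->1 (L advanced); B->plug->B->R->D->L->D->refl->G->L'->F->R'->A->plug->E
Char 4 ('G'): step: R->1, L=1; G->plug->G->R->H->L->F->refl->H->L'->A->R'->F->plug->F
Char 5 ('F'): step: R->2, L=1; F->plug->F->R->G->L->A->refl->B->L'->B->R'->H->plug->H
Char 6 ('F'): step: R->3, L=1; F->plug->F->R->C->L->C->refl->E->L'->E->R'->H->plug->H

H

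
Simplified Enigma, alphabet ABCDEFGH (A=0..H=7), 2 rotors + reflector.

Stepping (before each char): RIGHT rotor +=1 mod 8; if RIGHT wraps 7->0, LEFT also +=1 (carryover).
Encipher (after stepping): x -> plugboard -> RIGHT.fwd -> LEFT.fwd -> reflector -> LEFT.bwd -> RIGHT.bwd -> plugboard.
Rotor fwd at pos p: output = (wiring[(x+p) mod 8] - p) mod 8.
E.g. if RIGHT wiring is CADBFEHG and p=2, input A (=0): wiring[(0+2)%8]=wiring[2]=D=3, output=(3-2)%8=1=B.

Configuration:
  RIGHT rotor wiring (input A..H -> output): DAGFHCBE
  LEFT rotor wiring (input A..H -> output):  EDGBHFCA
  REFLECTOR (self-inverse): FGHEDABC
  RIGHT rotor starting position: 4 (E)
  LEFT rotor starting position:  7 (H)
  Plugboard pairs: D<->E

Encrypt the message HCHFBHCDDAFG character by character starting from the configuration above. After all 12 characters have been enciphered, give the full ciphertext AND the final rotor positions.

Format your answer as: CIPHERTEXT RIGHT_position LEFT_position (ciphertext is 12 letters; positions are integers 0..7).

Answer: CGEAAAGCHECF 0 1

Derivation:
Char 1 ('H'): step: R->5, L=7; H->plug->H->R->C->L->E->refl->D->L'->H->R'->C->plug->C
Char 2 ('C'): step: R->6, L=7; C->plug->C->R->F->L->A->refl->F->L'->B->R'->G->plug->G
Char 3 ('H'): step: R->7, L=7; H->plug->H->R->C->L->E->refl->D->L'->H->R'->D->plug->E
Char 4 ('F'): step: R->0, L->0 (L advanced); F->plug->F->R->C->L->G->refl->B->L'->D->R'->A->plug->A
Char 5 ('B'): step: R->1, L=0; B->plug->B->R->F->L->F->refl->A->L'->H->R'->A->plug->A
Char 6 ('H'): step: R->2, L=0; H->plug->H->R->G->L->C->refl->H->L'->E->R'->A->plug->A
Char 7 ('C'): step: R->3, L=0; C->plug->C->R->H->L->A->refl->F->L'->F->R'->G->plug->G
Char 8 ('D'): step: R->4, L=0; D->plug->E->R->H->L->A->refl->F->L'->F->R'->C->plug->C
Char 9 ('D'): step: R->5, L=0; D->plug->E->R->D->L->B->refl->G->L'->C->R'->H->plug->H
Char 10 ('A'): step: R->6, L=0; A->plug->A->R->D->L->B->refl->G->L'->C->R'->D->plug->E
Char 11 ('F'): step: R->7, L=0; F->plug->F->R->A->L->E->refl->D->L'->B->R'->C->plug->C
Char 12 ('G'): step: R->0, L->1 (L advanced); G->plug->G->R->B->L->F->refl->A->L'->C->R'->F->plug->F
Final: ciphertext=CGEAAAGCHECF, RIGHT=0, LEFT=1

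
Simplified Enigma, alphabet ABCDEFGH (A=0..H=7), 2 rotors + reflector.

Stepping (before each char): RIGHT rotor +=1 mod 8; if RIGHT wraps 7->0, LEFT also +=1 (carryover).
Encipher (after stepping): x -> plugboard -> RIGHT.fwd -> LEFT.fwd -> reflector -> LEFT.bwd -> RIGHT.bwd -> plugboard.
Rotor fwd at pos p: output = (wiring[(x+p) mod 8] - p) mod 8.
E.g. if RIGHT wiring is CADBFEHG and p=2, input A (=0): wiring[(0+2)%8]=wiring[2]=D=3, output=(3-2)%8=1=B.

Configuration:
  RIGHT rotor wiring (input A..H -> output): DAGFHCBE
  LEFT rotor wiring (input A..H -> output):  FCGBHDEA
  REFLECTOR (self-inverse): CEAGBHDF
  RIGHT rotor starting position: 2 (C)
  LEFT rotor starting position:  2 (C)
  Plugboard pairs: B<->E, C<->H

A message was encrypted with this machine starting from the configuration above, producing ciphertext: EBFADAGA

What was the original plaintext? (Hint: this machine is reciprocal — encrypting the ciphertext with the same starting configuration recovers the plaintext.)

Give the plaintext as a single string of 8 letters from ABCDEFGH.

Answer: HFCBEGBC

Derivation:
Char 1 ('E'): step: R->3, L=2; E->plug->B->R->E->L->C->refl->A->L'->H->R'->C->plug->H
Char 2 ('B'): step: R->4, L=2; B->plug->E->R->H->L->A->refl->C->L'->E->R'->F->plug->F
Char 3 ('F'): step: R->5, L=2; F->plug->F->R->B->L->H->refl->F->L'->C->R'->H->plug->C
Char 4 ('A'): step: R->6, L=2; A->plug->A->R->D->L->B->refl->E->L'->A->R'->E->plug->B
Char 5 ('D'): step: R->7, L=2; D->plug->D->R->H->L->A->refl->C->L'->E->R'->B->plug->E
Char 6 ('A'): step: R->0, L->3 (L advanced); A->plug->A->R->D->L->B->refl->E->L'->B->R'->G->plug->G
Char 7 ('G'): step: R->1, L=3; G->plug->G->R->D->L->B->refl->E->L'->B->R'->E->plug->B
Char 8 ('A'): step: R->2, L=3; A->plug->A->R->E->L->F->refl->H->L'->G->R'->H->plug->C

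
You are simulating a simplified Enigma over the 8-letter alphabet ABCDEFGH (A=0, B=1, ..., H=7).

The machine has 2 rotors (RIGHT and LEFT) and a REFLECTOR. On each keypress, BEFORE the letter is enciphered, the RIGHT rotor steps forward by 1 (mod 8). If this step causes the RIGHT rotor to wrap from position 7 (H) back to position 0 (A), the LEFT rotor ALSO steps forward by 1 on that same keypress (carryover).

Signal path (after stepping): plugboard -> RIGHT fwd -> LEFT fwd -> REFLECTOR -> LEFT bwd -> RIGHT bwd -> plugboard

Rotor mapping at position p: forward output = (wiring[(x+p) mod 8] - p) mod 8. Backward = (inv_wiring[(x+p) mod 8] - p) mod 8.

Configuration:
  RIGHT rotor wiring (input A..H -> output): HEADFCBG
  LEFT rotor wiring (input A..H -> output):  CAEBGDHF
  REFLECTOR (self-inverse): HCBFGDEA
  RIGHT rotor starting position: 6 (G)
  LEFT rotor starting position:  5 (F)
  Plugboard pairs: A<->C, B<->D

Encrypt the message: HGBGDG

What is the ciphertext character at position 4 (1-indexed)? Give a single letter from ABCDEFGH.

Char 1 ('H'): step: R->7, L=5; H->plug->H->R->C->L->A->refl->H->L'->F->R'->C->plug->A
Char 2 ('G'): step: R->0, L->6 (L advanced); G->plug->G->R->B->L->H->refl->A->L'->G->R'->H->plug->H
Char 3 ('B'): step: R->1, L=6; B->plug->D->R->E->L->G->refl->E->L'->C->R'->C->plug->A
Char 4 ('G'): step: R->2, L=6; G->plug->G->R->F->L->D->refl->F->L'->H->R'->E->plug->E

E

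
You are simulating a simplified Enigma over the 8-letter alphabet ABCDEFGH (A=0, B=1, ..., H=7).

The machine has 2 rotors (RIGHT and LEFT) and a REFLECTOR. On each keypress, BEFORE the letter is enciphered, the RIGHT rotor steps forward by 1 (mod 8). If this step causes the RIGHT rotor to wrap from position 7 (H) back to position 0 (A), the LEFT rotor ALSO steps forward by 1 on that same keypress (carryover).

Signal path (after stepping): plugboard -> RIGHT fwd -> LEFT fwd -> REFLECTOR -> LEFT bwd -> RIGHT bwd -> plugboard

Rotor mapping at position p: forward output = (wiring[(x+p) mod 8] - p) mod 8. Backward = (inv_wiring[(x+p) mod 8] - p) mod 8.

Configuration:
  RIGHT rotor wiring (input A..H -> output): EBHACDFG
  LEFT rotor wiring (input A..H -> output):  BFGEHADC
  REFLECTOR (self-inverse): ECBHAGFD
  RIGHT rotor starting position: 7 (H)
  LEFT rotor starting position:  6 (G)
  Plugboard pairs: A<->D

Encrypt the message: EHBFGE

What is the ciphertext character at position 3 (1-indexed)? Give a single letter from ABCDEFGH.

Char 1 ('E'): step: R->0, L->7 (L advanced); E->plug->E->R->C->L->G->refl->F->L'->E->R'->A->plug->D
Char 2 ('H'): step: R->1, L=7; H->plug->H->R->D->L->H->refl->D->L'->A->R'->A->plug->D
Char 3 ('B'): step: R->2, L=7; B->plug->B->R->G->L->B->refl->C->L'->B->R'->D->plug->A

A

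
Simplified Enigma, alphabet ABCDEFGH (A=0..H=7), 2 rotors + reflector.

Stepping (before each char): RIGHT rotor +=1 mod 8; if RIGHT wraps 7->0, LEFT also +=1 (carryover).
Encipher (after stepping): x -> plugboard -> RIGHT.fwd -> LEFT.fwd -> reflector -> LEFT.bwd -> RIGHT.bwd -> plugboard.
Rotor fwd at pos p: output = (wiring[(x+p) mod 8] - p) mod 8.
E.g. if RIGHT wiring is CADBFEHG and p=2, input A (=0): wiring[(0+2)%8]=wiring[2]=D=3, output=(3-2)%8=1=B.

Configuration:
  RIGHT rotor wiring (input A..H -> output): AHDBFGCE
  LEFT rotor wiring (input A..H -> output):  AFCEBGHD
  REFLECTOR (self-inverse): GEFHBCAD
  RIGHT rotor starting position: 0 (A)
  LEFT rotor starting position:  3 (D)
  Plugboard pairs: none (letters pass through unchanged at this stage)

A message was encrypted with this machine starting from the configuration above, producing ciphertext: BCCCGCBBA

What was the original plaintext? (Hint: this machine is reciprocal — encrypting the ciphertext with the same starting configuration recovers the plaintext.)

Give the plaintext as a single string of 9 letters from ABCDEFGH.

Char 1 ('B'): step: R->1, L=3; B->plug->B->R->C->L->D->refl->H->L'->H->R'->H->plug->H
Char 2 ('C'): step: R->2, L=3; C->plug->C->R->D->L->E->refl->B->L'->A->R'->E->plug->E
Char 3 ('C'): step: R->3, L=3; C->plug->C->R->D->L->E->refl->B->L'->A->R'->H->plug->H
Char 4 ('C'): step: R->4, L=3; C->plug->C->R->G->L->C->refl->F->L'->F->R'->H->plug->H
Char 5 ('G'): step: R->5, L=3; G->plug->G->R->E->L->A->refl->G->L'->B->R'->A->plug->A
Char 6 ('C'): step: R->6, L=3; C->plug->C->R->C->L->D->refl->H->L'->H->R'->G->plug->G
Char 7 ('B'): step: R->7, L=3; B->plug->B->R->B->L->G->refl->A->L'->E->R'->D->plug->D
Char 8 ('B'): step: R->0, L->4 (L advanced); B->plug->B->R->H->L->A->refl->G->L'->G->R'->F->plug->F
Char 9 ('A'): step: R->1, L=4; A->plug->A->R->G->L->G->refl->A->L'->H->R'->H->plug->H

Answer: HEHHAGDFH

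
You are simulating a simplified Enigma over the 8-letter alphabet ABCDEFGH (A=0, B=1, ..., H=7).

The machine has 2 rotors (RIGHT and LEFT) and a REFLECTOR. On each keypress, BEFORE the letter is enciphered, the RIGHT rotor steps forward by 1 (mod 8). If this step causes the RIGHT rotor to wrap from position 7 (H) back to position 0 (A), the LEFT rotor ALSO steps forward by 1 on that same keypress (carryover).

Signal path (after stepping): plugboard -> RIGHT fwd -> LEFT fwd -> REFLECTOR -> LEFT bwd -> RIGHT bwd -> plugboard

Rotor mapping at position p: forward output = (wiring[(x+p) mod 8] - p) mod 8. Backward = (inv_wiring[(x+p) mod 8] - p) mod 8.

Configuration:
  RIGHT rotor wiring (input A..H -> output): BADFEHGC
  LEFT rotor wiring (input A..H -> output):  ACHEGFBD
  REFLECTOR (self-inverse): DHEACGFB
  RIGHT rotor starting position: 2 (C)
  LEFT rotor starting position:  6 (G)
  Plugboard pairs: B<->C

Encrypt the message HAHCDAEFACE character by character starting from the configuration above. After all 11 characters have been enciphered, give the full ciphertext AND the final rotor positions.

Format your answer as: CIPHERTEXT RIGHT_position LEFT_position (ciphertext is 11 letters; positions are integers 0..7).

Char 1 ('H'): step: R->3, L=6; H->plug->H->R->A->L->D->refl->A->L'->G->R'->F->plug->F
Char 2 ('A'): step: R->4, L=6; A->plug->A->R->A->L->D->refl->A->L'->G->R'->D->plug->D
Char 3 ('H'): step: R->5, L=6; H->plug->H->R->H->L->H->refl->B->L'->E->R'->D->plug->D
Char 4 ('C'): step: R->6, L=6; C->plug->B->R->E->L->B->refl->H->L'->H->R'->F->plug->F
Char 5 ('D'): step: R->7, L=6; D->plug->D->R->E->L->B->refl->H->L'->H->R'->H->plug->H
Char 6 ('A'): step: R->0, L->7 (L advanced); A->plug->A->R->B->L->B->refl->H->L'->F->R'->D->plug->D
Char 7 ('E'): step: R->1, L=7; E->plug->E->R->G->L->G->refl->F->L'->E->R'->C->plug->B
Char 8 ('F'): step: R->2, L=7; F->plug->F->R->A->L->E->refl->C->L'->H->R'->G->plug->G
Char 9 ('A'): step: R->3, L=7; A->plug->A->R->C->L->D->refl->A->L'->D->R'->D->plug->D
Char 10 ('C'): step: R->4, L=7; C->plug->B->R->D->L->A->refl->D->L'->C->R'->C->plug->B
Char 11 ('E'): step: R->5, L=7; E->plug->E->R->D->L->A->refl->D->L'->C->R'->A->plug->A
Final: ciphertext=FDDFHDBGDBA, RIGHT=5, LEFT=7

Answer: FDDFHDBGDBA 5 7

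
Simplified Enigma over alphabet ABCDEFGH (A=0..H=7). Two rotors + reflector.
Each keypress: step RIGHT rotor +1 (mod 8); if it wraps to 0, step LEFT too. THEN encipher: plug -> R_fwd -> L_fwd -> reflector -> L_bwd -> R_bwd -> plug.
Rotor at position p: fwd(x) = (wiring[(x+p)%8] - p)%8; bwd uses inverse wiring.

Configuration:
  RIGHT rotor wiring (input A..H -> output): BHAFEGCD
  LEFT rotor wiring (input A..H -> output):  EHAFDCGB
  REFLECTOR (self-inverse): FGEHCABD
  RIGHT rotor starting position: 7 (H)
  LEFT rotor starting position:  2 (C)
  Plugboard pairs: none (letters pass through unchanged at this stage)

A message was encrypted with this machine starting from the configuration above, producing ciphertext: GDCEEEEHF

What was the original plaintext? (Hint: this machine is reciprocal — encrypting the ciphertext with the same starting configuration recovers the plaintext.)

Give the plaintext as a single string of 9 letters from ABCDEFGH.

Char 1 ('G'): step: R->0, L->3 (L advanced); G->plug->G->R->C->L->H->refl->D->L'->D->R'->H->plug->H
Char 2 ('D'): step: R->1, L=3; D->plug->D->R->D->L->D->refl->H->L'->C->R'->G->plug->G
Char 3 ('C'): step: R->2, L=3; C->plug->C->R->C->L->H->refl->D->L'->D->R'->B->plug->B
Char 4 ('E'): step: R->3, L=3; E->plug->E->R->A->L->C->refl->E->L'->G->R'->F->plug->F
Char 5 ('E'): step: R->4, L=3; E->plug->E->R->F->L->B->refl->G->L'->E->R'->G->plug->G
Char 6 ('E'): step: R->5, L=3; E->plug->E->R->C->L->H->refl->D->L'->D->R'->F->plug->F
Char 7 ('E'): step: R->6, L=3; E->plug->E->R->C->L->H->refl->D->L'->D->R'->C->plug->C
Char 8 ('H'): step: R->7, L=3; H->plug->H->R->D->L->D->refl->H->L'->C->R'->B->plug->B
Char 9 ('F'): step: R->0, L->4 (L advanced); F->plug->F->R->G->L->E->refl->C->L'->C->R'->G->plug->G

Answer: HGBFGFCBG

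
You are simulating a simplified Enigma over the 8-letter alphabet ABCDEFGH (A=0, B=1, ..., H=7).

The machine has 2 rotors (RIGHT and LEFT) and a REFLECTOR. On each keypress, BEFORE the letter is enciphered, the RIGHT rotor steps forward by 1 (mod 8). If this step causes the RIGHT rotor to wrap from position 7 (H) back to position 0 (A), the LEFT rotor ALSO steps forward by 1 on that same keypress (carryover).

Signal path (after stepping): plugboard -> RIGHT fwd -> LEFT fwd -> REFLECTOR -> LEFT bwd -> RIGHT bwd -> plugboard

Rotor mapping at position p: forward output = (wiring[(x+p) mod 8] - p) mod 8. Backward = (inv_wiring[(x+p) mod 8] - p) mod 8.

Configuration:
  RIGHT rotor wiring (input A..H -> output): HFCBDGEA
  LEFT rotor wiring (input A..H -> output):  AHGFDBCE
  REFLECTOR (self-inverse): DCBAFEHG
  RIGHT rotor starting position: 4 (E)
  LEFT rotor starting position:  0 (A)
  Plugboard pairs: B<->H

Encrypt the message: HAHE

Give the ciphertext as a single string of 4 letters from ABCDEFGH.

Char 1 ('H'): step: R->5, L=0; H->plug->B->R->H->L->E->refl->F->L'->D->R'->C->plug->C
Char 2 ('A'): step: R->6, L=0; A->plug->A->R->G->L->C->refl->B->L'->F->R'->G->plug->G
Char 3 ('H'): step: R->7, L=0; H->plug->B->R->A->L->A->refl->D->L'->E->R'->F->plug->F
Char 4 ('E'): step: R->0, L->1 (L advanced); E->plug->E->R->D->L->C->refl->B->L'->F->R'->B->plug->H

Answer: CGFH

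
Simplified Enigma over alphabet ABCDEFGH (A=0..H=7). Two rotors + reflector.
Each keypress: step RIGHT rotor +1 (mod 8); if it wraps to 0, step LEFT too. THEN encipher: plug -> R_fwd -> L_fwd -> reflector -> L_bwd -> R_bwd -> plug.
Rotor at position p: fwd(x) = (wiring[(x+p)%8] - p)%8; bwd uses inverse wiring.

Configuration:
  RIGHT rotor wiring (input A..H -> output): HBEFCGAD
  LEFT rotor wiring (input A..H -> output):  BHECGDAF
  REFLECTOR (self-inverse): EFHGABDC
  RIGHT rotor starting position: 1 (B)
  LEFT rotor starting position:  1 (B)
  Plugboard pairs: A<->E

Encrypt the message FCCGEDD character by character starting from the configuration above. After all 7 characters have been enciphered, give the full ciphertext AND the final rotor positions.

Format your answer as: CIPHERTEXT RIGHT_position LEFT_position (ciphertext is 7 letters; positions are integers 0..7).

Answer: CEFEDEC 0 2

Derivation:
Char 1 ('F'): step: R->2, L=1; F->plug->F->R->B->L->D->refl->G->L'->A->R'->C->plug->C
Char 2 ('C'): step: R->3, L=1; C->plug->C->R->D->L->F->refl->B->L'->C->R'->A->plug->E
Char 3 ('C'): step: R->4, L=1; C->plug->C->R->E->L->C->refl->H->L'->F->R'->F->plug->F
Char 4 ('G'): step: R->5, L=1; G->plug->G->R->A->L->G->refl->D->L'->B->R'->A->plug->E
Char 5 ('E'): step: R->6, L=1; E->plug->A->R->C->L->B->refl->F->L'->D->R'->D->plug->D
Char 6 ('D'): step: R->7, L=1; D->plug->D->R->F->L->H->refl->C->L'->E->R'->A->plug->E
Char 7 ('D'): step: R->0, L->2 (L advanced); D->plug->D->R->F->L->D->refl->G->L'->E->R'->C->plug->C
Final: ciphertext=CEFEDEC, RIGHT=0, LEFT=2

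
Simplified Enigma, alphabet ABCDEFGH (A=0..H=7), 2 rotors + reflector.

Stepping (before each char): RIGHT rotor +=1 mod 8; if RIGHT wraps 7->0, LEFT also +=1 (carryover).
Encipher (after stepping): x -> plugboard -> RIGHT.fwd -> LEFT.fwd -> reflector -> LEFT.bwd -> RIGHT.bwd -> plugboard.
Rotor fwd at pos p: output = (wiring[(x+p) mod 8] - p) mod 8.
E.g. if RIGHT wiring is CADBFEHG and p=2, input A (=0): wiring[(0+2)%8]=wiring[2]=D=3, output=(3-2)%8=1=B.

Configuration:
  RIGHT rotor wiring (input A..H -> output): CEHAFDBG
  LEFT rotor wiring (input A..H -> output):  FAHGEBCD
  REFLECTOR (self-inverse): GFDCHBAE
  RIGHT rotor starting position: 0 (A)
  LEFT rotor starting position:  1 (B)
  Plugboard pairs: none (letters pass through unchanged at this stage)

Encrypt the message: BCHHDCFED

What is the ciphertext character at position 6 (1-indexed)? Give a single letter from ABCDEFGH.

Char 1 ('B'): step: R->1, L=1; B->plug->B->R->G->L->C->refl->D->L'->D->R'->A->plug->A
Char 2 ('C'): step: R->2, L=1; C->plug->C->R->D->L->D->refl->C->L'->G->R'->B->plug->B
Char 3 ('H'): step: R->3, L=1; H->plug->H->R->E->L->A->refl->G->L'->B->R'->G->plug->G
Char 4 ('H'): step: R->4, L=1; H->plug->H->R->E->L->A->refl->G->L'->B->R'->A->plug->A
Char 5 ('D'): step: R->5, L=1; D->plug->D->R->F->L->B->refl->F->L'->C->R'->F->plug->F
Char 6 ('C'): step: R->6, L=1; C->plug->C->R->E->L->A->refl->G->L'->B->R'->E->plug->E

E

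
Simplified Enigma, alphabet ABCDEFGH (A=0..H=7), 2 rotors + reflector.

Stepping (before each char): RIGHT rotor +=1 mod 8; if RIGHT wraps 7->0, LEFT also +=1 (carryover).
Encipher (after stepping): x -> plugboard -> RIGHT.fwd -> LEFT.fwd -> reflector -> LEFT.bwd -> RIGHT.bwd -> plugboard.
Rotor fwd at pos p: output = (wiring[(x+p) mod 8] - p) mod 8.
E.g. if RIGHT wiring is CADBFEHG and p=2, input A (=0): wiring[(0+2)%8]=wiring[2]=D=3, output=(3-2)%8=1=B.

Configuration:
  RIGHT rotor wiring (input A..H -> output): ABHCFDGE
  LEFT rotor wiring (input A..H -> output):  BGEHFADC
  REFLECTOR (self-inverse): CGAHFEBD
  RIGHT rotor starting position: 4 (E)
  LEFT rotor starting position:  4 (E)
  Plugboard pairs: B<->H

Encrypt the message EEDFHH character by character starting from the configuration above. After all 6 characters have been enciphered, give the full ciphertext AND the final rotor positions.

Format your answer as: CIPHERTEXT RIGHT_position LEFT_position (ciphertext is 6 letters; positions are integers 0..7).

Char 1 ('E'): step: R->5, L=4; E->plug->E->R->E->L->F->refl->E->L'->B->R'->B->plug->H
Char 2 ('E'): step: R->6, L=4; E->plug->E->R->B->L->E->refl->F->L'->E->R'->F->plug->F
Char 3 ('D'): step: R->7, L=4; D->plug->D->R->A->L->B->refl->G->L'->D->R'->E->plug->E
Char 4 ('F'): step: R->0, L->5 (L advanced); F->plug->F->R->D->L->E->refl->F->L'->C->R'->D->plug->D
Char 5 ('H'): step: R->1, L=5; H->plug->B->R->G->L->C->refl->A->L'->H->R'->H->plug->B
Char 6 ('H'): step: R->2, L=5; H->plug->B->R->A->L->D->refl->H->L'->F->R'->A->plug->A
Final: ciphertext=HFEDBA, RIGHT=2, LEFT=5

Answer: HFEDBA 2 5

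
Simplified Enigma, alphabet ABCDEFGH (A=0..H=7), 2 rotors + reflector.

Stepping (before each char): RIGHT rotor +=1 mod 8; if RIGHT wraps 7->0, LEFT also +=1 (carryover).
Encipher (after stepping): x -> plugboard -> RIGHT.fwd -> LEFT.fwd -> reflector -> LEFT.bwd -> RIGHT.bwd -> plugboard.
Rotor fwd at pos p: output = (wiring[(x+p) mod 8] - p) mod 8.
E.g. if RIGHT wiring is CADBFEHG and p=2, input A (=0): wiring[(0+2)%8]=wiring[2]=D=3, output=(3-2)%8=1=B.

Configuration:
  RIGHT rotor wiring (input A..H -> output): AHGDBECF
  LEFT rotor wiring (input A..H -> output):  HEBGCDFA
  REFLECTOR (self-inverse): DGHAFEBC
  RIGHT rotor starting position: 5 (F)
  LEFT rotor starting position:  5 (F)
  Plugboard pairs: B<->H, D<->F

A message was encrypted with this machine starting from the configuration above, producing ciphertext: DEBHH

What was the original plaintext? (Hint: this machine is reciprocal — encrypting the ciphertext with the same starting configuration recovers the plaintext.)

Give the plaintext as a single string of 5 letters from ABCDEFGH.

Char 1 ('D'): step: R->6, L=5; D->plug->F->R->F->L->E->refl->F->L'->H->R'->B->plug->H
Char 2 ('E'): step: R->7, L=5; E->plug->E->R->E->L->H->refl->C->L'->D->R'->H->plug->B
Char 3 ('B'): step: R->0, L->6 (L advanced); B->plug->H->R->F->L->A->refl->D->L'->E->R'->F->plug->D
Char 4 ('H'): step: R->1, L=6; H->plug->B->R->F->L->A->refl->D->L'->E->R'->G->plug->G
Char 5 ('H'): step: R->2, L=6; H->plug->B->R->B->L->C->refl->H->L'->A->R'->E->plug->E

Answer: HBDGE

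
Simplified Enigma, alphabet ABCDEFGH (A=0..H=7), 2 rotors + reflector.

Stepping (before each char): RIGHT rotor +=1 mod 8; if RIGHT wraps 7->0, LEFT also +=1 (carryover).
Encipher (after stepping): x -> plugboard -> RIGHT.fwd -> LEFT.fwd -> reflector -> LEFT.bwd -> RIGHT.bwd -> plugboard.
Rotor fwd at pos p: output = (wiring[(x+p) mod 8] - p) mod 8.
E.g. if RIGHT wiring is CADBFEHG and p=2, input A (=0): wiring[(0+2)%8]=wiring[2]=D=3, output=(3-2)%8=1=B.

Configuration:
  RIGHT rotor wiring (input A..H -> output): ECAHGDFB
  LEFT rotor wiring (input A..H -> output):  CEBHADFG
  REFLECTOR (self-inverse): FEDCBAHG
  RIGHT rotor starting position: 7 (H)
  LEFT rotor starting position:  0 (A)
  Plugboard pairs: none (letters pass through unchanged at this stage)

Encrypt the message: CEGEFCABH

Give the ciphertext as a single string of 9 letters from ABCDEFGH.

Answer: AHEFCBHFE

Derivation:
Char 1 ('C'): step: R->0, L->1 (L advanced); C->plug->C->R->A->L->D->refl->C->L'->E->R'->A->plug->A
Char 2 ('E'): step: R->1, L=1; E->plug->E->R->C->L->G->refl->H->L'->D->R'->H->plug->H
Char 3 ('G'): step: R->2, L=1; G->plug->G->R->C->L->G->refl->H->L'->D->R'->E->plug->E
Char 4 ('E'): step: R->3, L=1; E->plug->E->R->G->L->F->refl->A->L'->B->R'->F->plug->F
Char 5 ('F'): step: R->4, L=1; F->plug->F->R->G->L->F->refl->A->L'->B->R'->C->plug->C
Char 6 ('C'): step: R->5, L=1; C->plug->C->R->E->L->C->refl->D->L'->A->R'->B->plug->B
Char 7 ('A'): step: R->6, L=1; A->plug->A->R->H->L->B->refl->E->L'->F->R'->H->plug->H
Char 8 ('B'): step: R->7, L=1; B->plug->B->R->F->L->E->refl->B->L'->H->R'->F->plug->F
Char 9 ('H'): step: R->0, L->2 (L advanced); H->plug->H->R->B->L->F->refl->A->L'->G->R'->E->plug->E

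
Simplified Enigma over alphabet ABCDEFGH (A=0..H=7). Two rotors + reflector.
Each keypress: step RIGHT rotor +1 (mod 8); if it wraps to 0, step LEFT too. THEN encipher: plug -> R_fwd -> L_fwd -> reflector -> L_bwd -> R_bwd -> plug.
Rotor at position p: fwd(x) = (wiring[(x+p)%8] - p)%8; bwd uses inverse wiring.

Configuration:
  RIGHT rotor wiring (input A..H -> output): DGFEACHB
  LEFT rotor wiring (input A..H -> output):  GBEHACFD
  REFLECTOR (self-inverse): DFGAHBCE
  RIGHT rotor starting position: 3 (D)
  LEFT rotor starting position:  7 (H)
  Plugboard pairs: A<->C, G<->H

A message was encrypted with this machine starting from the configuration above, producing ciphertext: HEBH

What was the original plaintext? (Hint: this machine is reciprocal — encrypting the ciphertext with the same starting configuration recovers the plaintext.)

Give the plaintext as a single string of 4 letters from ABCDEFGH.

Answer: GFAE

Derivation:
Char 1 ('H'): step: R->4, L=7; H->plug->G->R->B->L->H->refl->E->L'->A->R'->H->plug->G
Char 2 ('E'): step: R->5, L=7; E->plug->E->R->B->L->H->refl->E->L'->A->R'->F->plug->F
Char 3 ('B'): step: R->6, L=7; B->plug->B->R->D->L->F->refl->B->L'->F->R'->C->plug->A
Char 4 ('H'): step: R->7, L=7; H->plug->G->R->D->L->F->refl->B->L'->F->R'->E->plug->E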